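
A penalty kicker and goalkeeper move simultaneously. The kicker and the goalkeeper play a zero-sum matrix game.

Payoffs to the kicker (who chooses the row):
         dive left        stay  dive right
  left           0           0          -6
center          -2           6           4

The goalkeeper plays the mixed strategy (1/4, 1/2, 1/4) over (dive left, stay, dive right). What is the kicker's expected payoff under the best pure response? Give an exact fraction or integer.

7/2

left: (0)·(1/4) + (0)·(1/2) + (-6)·(1/4) = -3/2.
center: (-2)·(1/4) + (6)·(1/2) + (4)·(1/4) = 7/2.
The best pure response is center with expected payoff 7/2.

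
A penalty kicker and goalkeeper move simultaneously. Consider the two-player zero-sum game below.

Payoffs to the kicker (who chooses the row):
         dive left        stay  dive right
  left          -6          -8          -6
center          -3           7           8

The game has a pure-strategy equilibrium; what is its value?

Row minima: -8, -3 → the kicker's maximin is -3.
Column maxima: -3, 7, 8 → the goalkeeper's minimax is -3.
They coincide at (center, dive left), so the value is -3.

-3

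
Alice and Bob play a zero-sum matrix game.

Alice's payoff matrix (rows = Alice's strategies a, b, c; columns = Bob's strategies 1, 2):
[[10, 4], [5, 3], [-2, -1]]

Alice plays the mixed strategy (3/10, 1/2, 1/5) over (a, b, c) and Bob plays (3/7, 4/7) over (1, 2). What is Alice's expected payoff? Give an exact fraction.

253/70

Against (3/7, 4/7), each row's expected payoff is a: 46/7; b: 27/7; c: -10/7.
Taking the (3/10, 1/2, 1/5)-weighted average: (3/10)·(46/7) + (1/2)·(27/7) + (1/5)·(-10/7) = 253/70.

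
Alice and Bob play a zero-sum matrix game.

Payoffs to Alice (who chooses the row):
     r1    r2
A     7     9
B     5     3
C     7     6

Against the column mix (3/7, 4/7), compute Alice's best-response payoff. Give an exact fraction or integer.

A: (7)·(3/7) + (9)·(4/7) = 57/7.
B: (5)·(3/7) + (3)·(4/7) = 27/7.
C: (7)·(3/7) + (6)·(4/7) = 45/7.
The best pure response is A with expected payoff 57/7.

57/7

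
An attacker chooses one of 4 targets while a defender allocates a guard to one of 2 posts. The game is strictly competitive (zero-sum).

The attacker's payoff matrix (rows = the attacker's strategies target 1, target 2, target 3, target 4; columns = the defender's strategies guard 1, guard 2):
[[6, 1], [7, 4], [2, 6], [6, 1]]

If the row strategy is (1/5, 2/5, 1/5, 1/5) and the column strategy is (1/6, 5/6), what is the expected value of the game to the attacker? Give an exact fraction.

Against (1/6, 5/6), each row's expected payoff is target 1: 11/6; target 2: 9/2; target 3: 16/3; target 4: 11/6.
Taking the (1/5, 2/5, 1/5, 1/5)-weighted average: (1/5)·(11/6) + (2/5)·(9/2) + (1/5)·(16/3) + (1/5)·(11/6) = 18/5.

18/5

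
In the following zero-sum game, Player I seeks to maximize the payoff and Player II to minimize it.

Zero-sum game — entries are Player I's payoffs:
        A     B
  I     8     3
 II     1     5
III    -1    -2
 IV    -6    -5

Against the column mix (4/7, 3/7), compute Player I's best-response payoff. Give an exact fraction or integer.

I: (8)·(4/7) + (3)·(3/7) = 41/7.
II: (1)·(4/7) + (5)·(3/7) = 19/7.
III: (-1)·(4/7) + (-2)·(3/7) = -10/7.
IV: (-6)·(4/7) + (-5)·(3/7) = -39/7.
The best pure response is I with expected payoff 41/7.

41/7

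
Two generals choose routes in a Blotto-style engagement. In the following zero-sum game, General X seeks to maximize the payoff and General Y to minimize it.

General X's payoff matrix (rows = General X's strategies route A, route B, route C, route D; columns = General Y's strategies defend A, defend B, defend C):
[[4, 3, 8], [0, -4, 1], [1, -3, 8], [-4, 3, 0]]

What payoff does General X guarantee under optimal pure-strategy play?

Row minima: 3, -4, -3, -4 → General X's maximin is 3.
Column maxima: 4, 3, 8 → General Y's minimax is 3.
They coincide at (route A, defend B), so the value is 3.

3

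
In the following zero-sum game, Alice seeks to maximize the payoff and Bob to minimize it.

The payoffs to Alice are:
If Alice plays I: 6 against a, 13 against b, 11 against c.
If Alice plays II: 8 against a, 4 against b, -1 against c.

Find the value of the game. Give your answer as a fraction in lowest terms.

47/7

Column b is strictly dominated by c for Bob (it gives Alice more in every row).
The remaining 2×2 game on (I, II) × (a, c) has no saddle point. Let Alice play I with probability p; indifference gives 6p + 8(1−p) = 11p − (1−p), so p = 9/14.
Similarly Bob's optimal q on a is 6/7, and the value is 6·(6/7) + (11)·(1/7) = 47/7.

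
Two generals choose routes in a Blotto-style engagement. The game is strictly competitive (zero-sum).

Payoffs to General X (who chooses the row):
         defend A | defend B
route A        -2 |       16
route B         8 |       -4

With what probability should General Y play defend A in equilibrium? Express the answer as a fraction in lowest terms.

2/3

Row minima are -2 and -4, so General X's maximin is -2; column maxima are 8 and 16, so General Y's minimax is 8. These differ, so the equilibrium is in mixed strategies.
Let General Y play defend A with probability q. General X is indifferent when −2q + 16(1−q) = 8q − 4(1−q), giving q = 2/3.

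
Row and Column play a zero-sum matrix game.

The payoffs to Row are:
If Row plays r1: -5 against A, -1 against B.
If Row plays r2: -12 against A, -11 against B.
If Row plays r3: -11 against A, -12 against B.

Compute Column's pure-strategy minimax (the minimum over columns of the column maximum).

The worst case (largest entry) in each column is A: -5, B: -1.
The best (smallest) of these is -5.

-5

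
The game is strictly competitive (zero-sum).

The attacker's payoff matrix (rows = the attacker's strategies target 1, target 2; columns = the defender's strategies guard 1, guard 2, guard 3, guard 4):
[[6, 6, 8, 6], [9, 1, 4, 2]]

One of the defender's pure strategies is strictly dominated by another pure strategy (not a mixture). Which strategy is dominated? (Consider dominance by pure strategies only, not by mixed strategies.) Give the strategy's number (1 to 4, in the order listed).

The defender prefers columns that give the attacker less. Compare guard 3 with guard 2: 6 < 8, 1 < 4.
So guard 2 strictly dominates guard 3 for the defender; guard 3 is strictly dominated.

3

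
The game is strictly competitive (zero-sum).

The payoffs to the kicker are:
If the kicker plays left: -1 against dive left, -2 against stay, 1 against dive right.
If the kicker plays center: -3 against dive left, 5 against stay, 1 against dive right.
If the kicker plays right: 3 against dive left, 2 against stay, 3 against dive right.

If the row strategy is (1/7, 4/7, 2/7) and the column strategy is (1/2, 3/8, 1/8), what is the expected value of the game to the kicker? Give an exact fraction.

7/8

Against (1/2, 3/8, 1/8), each row's expected payoff is left: -9/8; center: 1/2; right: 21/8.
Taking the (1/7, 4/7, 2/7)-weighted average: (1/7)·(-9/8) + (4/7)·(1/2) + (2/7)·(21/8) = 7/8.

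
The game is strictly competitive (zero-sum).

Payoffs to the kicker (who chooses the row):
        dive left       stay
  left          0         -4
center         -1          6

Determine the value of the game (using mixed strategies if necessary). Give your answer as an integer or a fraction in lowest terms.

-4/11

Row minima are -4 and -1, so the kicker's maximin is -1; column maxima are 0 and 6, so the goalkeeper's minimax is 0. These differ, so the equilibrium is in mixed strategies.
Let the kicker play left with probability p. The goalkeeper is indifferent when −(1−p) = −4p + 6(1−p), giving p = 7/11.
Let the goalkeeper play dive left with probability q. The kicker is indifferent when −4(1−q) = −q + 6(1−q), giving q = 10/11.
The value is 0·(10/11) + (-4)·(1/11) = -4/11.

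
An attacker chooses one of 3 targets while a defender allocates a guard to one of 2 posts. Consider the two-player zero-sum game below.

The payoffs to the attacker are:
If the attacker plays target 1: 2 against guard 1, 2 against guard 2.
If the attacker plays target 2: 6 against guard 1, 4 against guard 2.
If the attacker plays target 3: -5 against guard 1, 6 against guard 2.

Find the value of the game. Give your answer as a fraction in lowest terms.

Row target 1 is strictly dominated by row target 2, so the attacker never plays it.
The remaining 2×2 game on (target 2, target 3) × (guard 1, guard 2) has no saddle point. Let the attacker play target 2 with probability p; indifference gives 6p − 5(1−p) = 4p + 6(1−p), so p = 11/13.
Similarly the defender's optimal q on guard 1 is 2/13, and the value is 6·(2/13) + (4)·(11/13) = 56/13.

56/13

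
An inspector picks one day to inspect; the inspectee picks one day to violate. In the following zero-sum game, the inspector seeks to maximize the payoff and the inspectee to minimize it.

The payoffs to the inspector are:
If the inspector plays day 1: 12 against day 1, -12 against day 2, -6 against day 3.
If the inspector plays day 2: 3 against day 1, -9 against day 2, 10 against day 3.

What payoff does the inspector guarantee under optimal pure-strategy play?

Row minima: -12, -9 → the inspector's maximin is -9.
Column maxima: 12, -9, 10 → the inspectee's minimax is -9.
They coincide at (day 2, day 2), so the value is -9.

-9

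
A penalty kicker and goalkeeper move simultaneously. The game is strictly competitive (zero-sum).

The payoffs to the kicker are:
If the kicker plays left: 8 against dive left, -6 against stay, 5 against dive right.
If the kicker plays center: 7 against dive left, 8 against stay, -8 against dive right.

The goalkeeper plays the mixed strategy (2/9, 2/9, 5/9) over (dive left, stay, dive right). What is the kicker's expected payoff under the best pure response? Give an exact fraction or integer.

left: (8)·(2/9) + (-6)·(2/9) + (5)·(5/9) = 29/9.
center: (7)·(2/9) + (8)·(2/9) + (-8)·(5/9) = -10/9.
The best pure response is left with expected payoff 29/9.

29/9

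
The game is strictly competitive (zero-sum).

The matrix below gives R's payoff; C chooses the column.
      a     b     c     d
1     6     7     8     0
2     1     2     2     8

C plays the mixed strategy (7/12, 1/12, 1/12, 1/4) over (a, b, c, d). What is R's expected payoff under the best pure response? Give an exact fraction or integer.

1: (6)·(7/12) + (7)·(1/12) + (8)·(1/12) + (0)·(1/4) = 19/4.
2: (1)·(7/12) + (2)·(1/12) + (2)·(1/12) + (8)·(1/4) = 35/12.
The best pure response is 1 with expected payoff 19/4.

19/4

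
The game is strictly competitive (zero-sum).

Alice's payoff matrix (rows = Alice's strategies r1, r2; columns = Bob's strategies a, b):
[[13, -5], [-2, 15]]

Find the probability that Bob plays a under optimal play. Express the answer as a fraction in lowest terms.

Row minima are -5 and -2, so Alice's maximin is -2; column maxima are 13 and 15, so Bob's minimax is 13. These differ, so the equilibrium is in mixed strategies.
Let Bob play a with probability q. Alice is indifferent when 13q − 5(1−q) = −2q + 15(1−q), giving q = 4/7.

4/7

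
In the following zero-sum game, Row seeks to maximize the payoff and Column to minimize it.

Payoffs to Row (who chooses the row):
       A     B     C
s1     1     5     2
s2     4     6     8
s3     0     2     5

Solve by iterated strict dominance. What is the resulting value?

4

Row s3 is strictly dominated by row s2 (4>0, 6>2, 8>5); eliminate s3.
Row s1 is strictly dominated by row s2 (4>1, 6>5, 8>2); eliminate s1.
Column C is strictly dominated by A for Column (4<8); eliminate C.
Column B is strictly dominated by A for Column (4<6); eliminate B.
Only (s2, A) remains, with payoff 4.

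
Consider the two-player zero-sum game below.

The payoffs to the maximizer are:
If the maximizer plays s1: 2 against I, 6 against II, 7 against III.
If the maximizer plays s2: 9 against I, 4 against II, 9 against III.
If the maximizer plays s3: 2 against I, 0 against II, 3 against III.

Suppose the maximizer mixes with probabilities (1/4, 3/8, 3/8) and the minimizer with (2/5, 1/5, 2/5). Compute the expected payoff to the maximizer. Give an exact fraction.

99/20

Against (2/5, 1/5, 2/5), each row's expected payoff is s1: 24/5; s2: 8; s3: 2.
Taking the (1/4, 3/8, 3/8)-weighted average: (1/4)·(24/5) + (3/8)·(8) + (3/8)·(2) = 99/20.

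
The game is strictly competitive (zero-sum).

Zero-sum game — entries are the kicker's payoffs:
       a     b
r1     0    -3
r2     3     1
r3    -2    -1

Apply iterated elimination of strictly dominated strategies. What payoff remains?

Row r3 is strictly dominated by row r2 (3>-2, 1>-1); eliminate r3.
Column a is strictly dominated by b for the goalkeeper (-3<0, 1<3); eliminate a.
Row r1 is strictly dominated by row r2 (1>-3); eliminate r1.
Only (r2, b) remains, with payoff 1.

1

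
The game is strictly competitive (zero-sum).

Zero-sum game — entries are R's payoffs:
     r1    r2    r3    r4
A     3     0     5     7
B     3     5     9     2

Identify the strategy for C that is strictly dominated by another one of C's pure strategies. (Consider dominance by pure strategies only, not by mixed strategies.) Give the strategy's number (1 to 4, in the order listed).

3

C prefers columns that give R less. Compare r3 with r1: 3 < 5, 3 < 9.
So r1 strictly dominates r3 for C; r3 is strictly dominated.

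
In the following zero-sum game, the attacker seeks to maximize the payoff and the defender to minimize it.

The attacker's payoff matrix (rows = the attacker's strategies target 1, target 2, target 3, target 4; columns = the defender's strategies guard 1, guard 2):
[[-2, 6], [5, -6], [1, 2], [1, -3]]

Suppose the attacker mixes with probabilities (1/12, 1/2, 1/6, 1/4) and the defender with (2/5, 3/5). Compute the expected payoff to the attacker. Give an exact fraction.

Against (2/5, 3/5), each row's expected payoff is target 1: 14/5; target 2: -8/5; target 3: 8/5; target 4: -7/5.
Taking the (1/12, 1/2, 1/6, 1/4)-weighted average: (1/12)·(14/5) + (1/2)·(-8/5) + (1/6)·(8/5) + (1/4)·(-7/5) = -13/20.

-13/20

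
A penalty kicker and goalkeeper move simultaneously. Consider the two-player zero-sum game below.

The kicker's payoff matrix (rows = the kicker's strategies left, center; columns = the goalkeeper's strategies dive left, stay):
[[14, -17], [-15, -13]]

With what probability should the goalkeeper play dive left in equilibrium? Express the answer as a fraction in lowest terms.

Row minima are -17 and -15, so the kicker's maximin is -15; column maxima are 14 and -13, so the goalkeeper's minimax is -13. These differ, so the equilibrium is in mixed strategies.
Let the goalkeeper play dive left with probability q. The kicker is indifferent when 14q − 17(1−q) = −15q − 13(1−q), giving q = 4/33.

4/33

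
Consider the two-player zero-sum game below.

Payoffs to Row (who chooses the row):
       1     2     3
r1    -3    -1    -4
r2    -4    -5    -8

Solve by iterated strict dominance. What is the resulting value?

-4

Column 2 is strictly dominated by 3 for Column (-4<-1, -8<-5); eliminate 2.
Column 1 is strictly dominated by 3 for Column (-4<-3, -8<-4); eliminate 1.
Row r2 is strictly dominated by row r1 (-4>-8); eliminate r2.
Only (r1, 3) remains, with payoff -4.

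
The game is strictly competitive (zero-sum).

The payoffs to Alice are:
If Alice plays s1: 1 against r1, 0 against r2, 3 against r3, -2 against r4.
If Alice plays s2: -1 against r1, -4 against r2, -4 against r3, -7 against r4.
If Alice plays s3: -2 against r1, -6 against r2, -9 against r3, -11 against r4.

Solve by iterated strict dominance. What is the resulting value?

Column r3 is strictly dominated by r4 for Bob (-2<3, -7<-4, -11<-9); eliminate r3.
Column r1 is strictly dominated by r2 for Bob (0<1, -4<-1, -6<-2); eliminate r1.
Row s2 is strictly dominated by row s1 (0>-4, -2>-7); eliminate s2.
Column r2 is strictly dominated by r4 for Bob (-2<0, -11<-6); eliminate r2.
Row s3 is strictly dominated by row s1 (-2>-11); eliminate s3.
Only (s1, r4) remains, with payoff -2.

-2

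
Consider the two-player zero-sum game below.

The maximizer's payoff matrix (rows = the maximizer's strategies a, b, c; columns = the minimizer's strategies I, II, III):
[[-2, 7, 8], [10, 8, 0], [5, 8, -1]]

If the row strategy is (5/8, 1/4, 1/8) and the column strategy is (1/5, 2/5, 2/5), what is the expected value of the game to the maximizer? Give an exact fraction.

211/40

Against (1/5, 2/5, 2/5), each row's expected payoff is a: 28/5; b: 26/5; c: 19/5.
Taking the (5/8, 1/4, 1/8)-weighted average: (5/8)·(28/5) + (1/4)·(26/5) + (1/8)·(19/5) = 211/40.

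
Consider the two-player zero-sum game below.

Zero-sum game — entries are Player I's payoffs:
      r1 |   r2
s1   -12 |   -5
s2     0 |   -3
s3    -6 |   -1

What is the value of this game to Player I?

Row s1 is strictly dominated by row s3, so Player I never plays it.
The remaining 2×2 game on (s2, s3) × (r1, r2) has no saddle point. Let Player I play s2 with probability p; indifference gives −6(1−p) = −3p − (1−p), so p = 5/8.
Similarly Player II's optimal q on r1 is 1/4, and the value is 0·(1/4) + (-3)·(3/4) = -9/4.

-9/4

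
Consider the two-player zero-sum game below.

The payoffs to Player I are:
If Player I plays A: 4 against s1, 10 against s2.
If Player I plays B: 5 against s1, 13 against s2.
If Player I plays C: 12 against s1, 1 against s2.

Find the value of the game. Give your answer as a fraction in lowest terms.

Row A is strictly dominated by row B, so Player I never plays it.
The remaining 2×2 game on (B, C) × (s1, s2) has no saddle point. Let Player I play B with probability p; indifference gives 5p + 12(1−p) = 13p + (1−p), so p = 11/19.
Similarly Player II's optimal q on s1 is 12/19, and the value is 5·(12/19) + (13)·(7/19) = 151/19.

151/19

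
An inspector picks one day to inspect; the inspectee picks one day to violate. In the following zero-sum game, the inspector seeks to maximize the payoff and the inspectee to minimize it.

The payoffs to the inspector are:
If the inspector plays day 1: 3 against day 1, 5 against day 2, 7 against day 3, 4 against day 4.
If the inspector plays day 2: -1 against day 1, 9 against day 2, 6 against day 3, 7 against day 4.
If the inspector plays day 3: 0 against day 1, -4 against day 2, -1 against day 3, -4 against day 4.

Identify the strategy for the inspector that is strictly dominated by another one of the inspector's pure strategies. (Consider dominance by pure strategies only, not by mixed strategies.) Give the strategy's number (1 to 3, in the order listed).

Compare day 3 with day 1: 3 > 0, 5 > -4, 7 > -1, 4 > -4.
So day 1 strictly dominates day 3 for the inspector; day 3 is strictly dominated.

3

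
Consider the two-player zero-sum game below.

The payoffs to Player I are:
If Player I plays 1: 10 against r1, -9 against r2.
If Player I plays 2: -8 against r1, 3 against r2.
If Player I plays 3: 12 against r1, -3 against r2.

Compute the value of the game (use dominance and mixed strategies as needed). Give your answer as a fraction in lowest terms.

6/13

Row 1 is strictly dominated by row 3, so Player I never plays it.
The remaining 2×2 game on (2, 3) × (r1, r2) has no saddle point. Let Player I play 2 with probability p; indifference gives −8p + 12(1−p) = 3p − 3(1−p), so p = 15/26.
Similarly Player II's optimal q on r1 is 3/13, and the value is -8·(3/13) + (3)·(10/13) = 6/13.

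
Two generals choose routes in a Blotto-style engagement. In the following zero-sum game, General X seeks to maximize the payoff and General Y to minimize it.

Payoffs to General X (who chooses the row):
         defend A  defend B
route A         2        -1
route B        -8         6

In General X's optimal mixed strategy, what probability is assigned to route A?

14/17

Row minima are -1 and -8, so General X's maximin is -1; column maxima are 2 and 6, so General Y's minimax is 2. These differ, so the equilibrium is in mixed strategies.
Let General X play route A with probability p. General Y is indifferent when 2p − 8(1−p) = −p + 6(1−p), giving p = 14/17.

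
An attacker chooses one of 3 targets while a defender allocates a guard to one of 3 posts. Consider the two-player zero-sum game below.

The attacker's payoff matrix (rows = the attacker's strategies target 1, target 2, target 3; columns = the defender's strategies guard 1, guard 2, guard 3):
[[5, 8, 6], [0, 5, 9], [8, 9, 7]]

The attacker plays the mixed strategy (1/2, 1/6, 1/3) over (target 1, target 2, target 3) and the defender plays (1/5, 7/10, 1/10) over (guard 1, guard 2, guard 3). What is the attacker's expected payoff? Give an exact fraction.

36/5

Against (1/5, 7/10, 1/10), each row's expected payoff is target 1: 36/5; target 2: 22/5; target 3: 43/5.
Taking the (1/2, 1/6, 1/3)-weighted average: (1/2)·(36/5) + (1/6)·(22/5) + (1/3)·(43/5) = 36/5.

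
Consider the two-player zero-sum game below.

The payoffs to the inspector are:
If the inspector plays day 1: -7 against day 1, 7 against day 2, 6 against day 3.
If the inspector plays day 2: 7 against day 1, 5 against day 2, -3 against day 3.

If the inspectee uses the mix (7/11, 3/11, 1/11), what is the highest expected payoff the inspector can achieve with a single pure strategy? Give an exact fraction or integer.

day 1: (-7)·(7/11) + (7)·(3/11) + (6)·(1/11) = -2.
day 2: (7)·(7/11) + (5)·(3/11) + (-3)·(1/11) = 61/11.
The best pure response is day 2 with expected payoff 61/11.

61/11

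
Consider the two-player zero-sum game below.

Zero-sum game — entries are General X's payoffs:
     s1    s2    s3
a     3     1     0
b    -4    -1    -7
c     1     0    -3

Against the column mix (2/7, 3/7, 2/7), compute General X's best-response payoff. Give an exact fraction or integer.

9/7

a: (3)·(2/7) + (1)·(3/7) + (0)·(2/7) = 9/7.
b: (-4)·(2/7) + (-1)·(3/7) + (-7)·(2/7) = -25/7.
c: (1)·(2/7) + (0)·(3/7) + (-3)·(2/7) = -4/7.
The best pure response is a with expected payoff 9/7.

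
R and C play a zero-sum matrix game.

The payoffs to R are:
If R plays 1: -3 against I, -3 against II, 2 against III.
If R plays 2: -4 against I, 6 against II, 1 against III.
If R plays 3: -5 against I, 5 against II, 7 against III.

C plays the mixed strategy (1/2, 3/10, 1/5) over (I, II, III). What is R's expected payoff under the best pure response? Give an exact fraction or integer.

2/5

1: (-3)·(1/2) + (-3)·(3/10) + (2)·(1/5) = -2.
2: (-4)·(1/2) + (6)·(3/10) + (1)·(1/5) = 0.
3: (-5)·(1/2) + (5)·(3/10) + (7)·(1/5) = 2/5.
The best pure response is 3 with expected payoff 2/5.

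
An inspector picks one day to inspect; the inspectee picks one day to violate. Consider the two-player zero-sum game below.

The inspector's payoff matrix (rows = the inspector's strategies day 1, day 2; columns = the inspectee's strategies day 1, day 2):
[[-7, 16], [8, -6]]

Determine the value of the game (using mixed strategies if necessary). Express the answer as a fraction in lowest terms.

Row minima are -7 and -6, so the inspector's maximin is -6; column maxima are 8 and 16, so the inspectee's minimax is 8. These differ, so the equilibrium is in mixed strategies.
Let the inspector play day 1 with probability p. The inspectee is indifferent when −7p + 8(1−p) = 16p − 6(1−p), giving p = 14/37.
Let the inspectee play day 1 with probability q. The inspector is indifferent when −7q + 16(1−q) = 8q − 6(1−q), giving q = 22/37.
The value is -7·(22/37) + (16)·(15/37) = 86/37.

86/37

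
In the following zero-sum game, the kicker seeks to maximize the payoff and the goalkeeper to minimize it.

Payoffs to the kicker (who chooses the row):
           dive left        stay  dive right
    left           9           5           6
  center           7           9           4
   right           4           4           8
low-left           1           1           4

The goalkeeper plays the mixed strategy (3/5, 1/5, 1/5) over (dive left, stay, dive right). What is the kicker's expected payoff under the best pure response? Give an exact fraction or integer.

left: (9)·(3/5) + (5)·(1/5) + (6)·(1/5) = 38/5.
center: (7)·(3/5) + (9)·(1/5) + (4)·(1/5) = 34/5.
right: (4)·(3/5) + (4)·(1/5) + (8)·(1/5) = 24/5.
low-left: (1)·(3/5) + (1)·(1/5) + (4)·(1/5) = 8/5.
The best pure response is left with expected payoff 38/5.

38/5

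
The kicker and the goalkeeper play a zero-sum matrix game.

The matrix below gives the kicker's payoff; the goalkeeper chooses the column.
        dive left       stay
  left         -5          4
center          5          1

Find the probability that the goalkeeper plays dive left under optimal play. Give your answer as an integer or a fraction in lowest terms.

Row minima are -5 and 1, so the kicker's maximin is 1; column maxima are 5 and 4, so the goalkeeper's minimax is 4. These differ, so the equilibrium is in mixed strategies.
Let the goalkeeper play dive left with probability q. The kicker is indifferent when −5q + 4(1−q) = 5q + (1−q), giving q = 3/13.

3/13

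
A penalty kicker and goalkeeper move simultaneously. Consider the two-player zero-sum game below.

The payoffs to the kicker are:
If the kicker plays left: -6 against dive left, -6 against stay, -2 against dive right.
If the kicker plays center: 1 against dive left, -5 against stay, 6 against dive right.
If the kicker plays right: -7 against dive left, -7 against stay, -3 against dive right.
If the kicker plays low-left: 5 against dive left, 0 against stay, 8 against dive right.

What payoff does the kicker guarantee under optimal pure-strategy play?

Row minima: -6, -5, -7, 0 → the kicker's maximin is 0.
Column maxima: 5, 0, 8 → the goalkeeper's minimax is 0.
They coincide at (low-left, stay), so the value is 0.

0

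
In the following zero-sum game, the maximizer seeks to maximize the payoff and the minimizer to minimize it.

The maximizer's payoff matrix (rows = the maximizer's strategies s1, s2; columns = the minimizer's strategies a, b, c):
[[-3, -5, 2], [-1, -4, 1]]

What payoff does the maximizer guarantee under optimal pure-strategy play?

Row minima: -5, -4 → the maximizer's maximin is -4.
Column maxima: -1, -4, 2 → the minimizer's minimax is -4.
They coincide at (s2, b), so the value is -4.

-4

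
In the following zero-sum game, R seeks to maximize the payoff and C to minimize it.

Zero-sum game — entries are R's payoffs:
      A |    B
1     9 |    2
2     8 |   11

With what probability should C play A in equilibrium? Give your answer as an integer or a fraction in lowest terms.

9/10

Row minima are 2 and 8, so R's maximin is 8; column maxima are 9 and 11, so C's minimax is 9. These differ, so the equilibrium is in mixed strategies.
Let C play A with probability q. R is indifferent when 9q + 2(1−q) = 8q + 11(1−q), giving q = 9/10.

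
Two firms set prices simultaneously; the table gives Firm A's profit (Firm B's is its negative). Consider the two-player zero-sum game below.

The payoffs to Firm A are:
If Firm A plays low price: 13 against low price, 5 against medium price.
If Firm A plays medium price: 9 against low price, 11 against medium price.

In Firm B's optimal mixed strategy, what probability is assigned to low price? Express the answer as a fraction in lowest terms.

3/5

Row minima are 5 and 9, so Firm A's maximin is 9; column maxima are 13 and 11, so Firm B's minimax is 11. These differ, so the equilibrium is in mixed strategies.
Let Firm B play low price with probability q. Firm A is indifferent when 13q + 5(1−q) = 9q + 11(1−q), giving q = 3/5.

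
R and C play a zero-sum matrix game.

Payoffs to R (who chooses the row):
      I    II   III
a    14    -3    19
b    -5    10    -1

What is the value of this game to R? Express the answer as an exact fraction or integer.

Column III is strictly dominated by I for C (it gives R more in every row).
The remaining 2×2 game on (a, b) × (I, II) has no saddle point. Let R play a with probability p; indifference gives 14p − 5(1−p) = −3p + 10(1−p), so p = 15/32.
Similarly C's optimal q on I is 13/32, and the value is 14·(13/32) + (-3)·(19/32) = 125/32.

125/32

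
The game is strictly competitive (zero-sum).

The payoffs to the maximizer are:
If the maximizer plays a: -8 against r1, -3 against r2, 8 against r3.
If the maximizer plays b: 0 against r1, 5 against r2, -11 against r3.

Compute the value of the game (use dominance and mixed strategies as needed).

-88/27

Column r2 is strictly dominated by r1 for the minimizer (it gives the maximizer more in every row).
The remaining 2×2 game on (a, b) × (r1, r3) has no saddle point. Let the maximizer play a with probability p; indifference gives −8p = 8p − 11(1−p), so p = 11/27.
Similarly the minimizer's optimal q on r1 is 19/27, and the value is -8·(19/27) + (8)·(8/27) = -88/27.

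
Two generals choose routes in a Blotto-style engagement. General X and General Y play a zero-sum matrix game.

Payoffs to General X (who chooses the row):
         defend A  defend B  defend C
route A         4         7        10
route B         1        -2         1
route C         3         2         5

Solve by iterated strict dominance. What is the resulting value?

4

Row route C is strictly dominated by row route A (4>3, 7>2, 10>5); eliminate route C.
Row route B is strictly dominated by row route A (4>1, 7>-2, 10>1); eliminate route B.
Column defend B is strictly dominated by defend A for General Y (4<7); eliminate defend B.
Column defend C is strictly dominated by defend A for General Y (4<10); eliminate defend C.
Only (route A, defend A) remains, with payoff 4.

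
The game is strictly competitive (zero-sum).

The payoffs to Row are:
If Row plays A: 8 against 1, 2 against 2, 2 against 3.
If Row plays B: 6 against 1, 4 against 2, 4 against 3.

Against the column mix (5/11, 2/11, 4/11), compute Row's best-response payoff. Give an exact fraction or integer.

A: (8)·(5/11) + (2)·(2/11) + (2)·(4/11) = 52/11.
B: (6)·(5/11) + (4)·(2/11) + (4)·(4/11) = 54/11.
The best pure response is B with expected payoff 54/11.

54/11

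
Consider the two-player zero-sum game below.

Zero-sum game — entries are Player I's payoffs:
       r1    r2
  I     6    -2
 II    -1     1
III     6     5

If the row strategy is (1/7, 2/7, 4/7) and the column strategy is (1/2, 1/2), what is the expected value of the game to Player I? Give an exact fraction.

Against (1/2, 1/2), each row's expected payoff is I: 2; II: 0; III: 11/2.
Taking the (1/7, 2/7, 4/7)-weighted average: (1/7)·(2) + (2/7)·(0) + (4/7)·(11/2) = 24/7.

24/7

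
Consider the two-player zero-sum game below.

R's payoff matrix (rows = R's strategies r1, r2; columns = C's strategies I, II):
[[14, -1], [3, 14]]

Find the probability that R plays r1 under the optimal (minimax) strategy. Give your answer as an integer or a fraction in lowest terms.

Row minima are -1 and 3, so R's maximin is 3; column maxima are 14 and 14, so C's minimax is 14. These differ, so the equilibrium is in mixed strategies.
Let R play r1 with probability p. C is indifferent when 14p + 3(1−p) = −p + 14(1−p), giving p = 11/26.

11/26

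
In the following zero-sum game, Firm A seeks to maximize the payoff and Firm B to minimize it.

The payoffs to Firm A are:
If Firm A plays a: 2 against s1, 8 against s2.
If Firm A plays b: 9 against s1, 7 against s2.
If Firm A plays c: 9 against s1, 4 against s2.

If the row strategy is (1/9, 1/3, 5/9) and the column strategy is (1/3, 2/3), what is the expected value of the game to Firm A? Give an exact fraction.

172/27

Against (1/3, 2/3), each row's expected payoff is a: 6; b: 23/3; c: 17/3.
Taking the (1/9, 1/3, 5/9)-weighted average: (1/9)·(6) + (1/3)·(23/3) + (5/9)·(17/3) = 172/27.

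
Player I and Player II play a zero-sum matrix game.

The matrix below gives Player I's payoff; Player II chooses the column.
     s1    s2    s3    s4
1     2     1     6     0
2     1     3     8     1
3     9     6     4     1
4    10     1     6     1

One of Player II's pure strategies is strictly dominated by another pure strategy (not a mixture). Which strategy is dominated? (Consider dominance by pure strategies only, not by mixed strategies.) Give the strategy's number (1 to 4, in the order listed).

Player II prefers columns that give Player I less. Compare s3 with s4: 0 < 6, 1 < 8, 1 < 4, 1 < 6.
So s4 strictly dominates s3 for Player II; s3 is strictly dominated.

3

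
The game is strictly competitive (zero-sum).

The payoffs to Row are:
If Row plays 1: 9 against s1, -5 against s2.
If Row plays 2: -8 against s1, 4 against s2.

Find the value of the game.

Row minima are -5 and -8, so Row's maximin is -5; column maxima are 9 and 4, so Column's minimax is 4. These differ, so the equilibrium is in mixed strategies.
Let Row play 1 with probability p. Column is indifferent when 9p − 8(1−p) = −5p + 4(1−p), giving p = 6/13.
Let Column play s1 with probability q. Row is indifferent when 9q − 5(1−q) = −8q + 4(1−q), giving q = 9/26.
The value is 9·(9/26) + (-5)·(17/26) = -2/13.

-2/13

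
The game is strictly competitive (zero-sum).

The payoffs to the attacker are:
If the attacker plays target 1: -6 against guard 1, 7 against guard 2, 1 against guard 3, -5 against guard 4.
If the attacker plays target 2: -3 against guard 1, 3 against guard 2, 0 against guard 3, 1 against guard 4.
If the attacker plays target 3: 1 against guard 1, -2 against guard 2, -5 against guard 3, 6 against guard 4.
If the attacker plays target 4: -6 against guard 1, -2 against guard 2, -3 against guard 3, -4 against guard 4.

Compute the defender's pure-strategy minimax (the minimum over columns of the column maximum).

1

The worst case (largest entry) in each column is guard 1: 1, guard 2: 7, guard 3: 1, guard 4: 6.
The best (smallest) of these is 1.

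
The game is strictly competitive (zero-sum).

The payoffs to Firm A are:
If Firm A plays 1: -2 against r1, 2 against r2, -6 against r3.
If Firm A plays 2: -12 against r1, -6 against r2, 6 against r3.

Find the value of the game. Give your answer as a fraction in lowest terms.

Column r2 is strictly dominated by r1 for Firm B (it gives Firm A more in every row).
The remaining 2×2 game on (1, 2) × (r1, r3) has no saddle point. Let Firm A play 1 with probability p; indifference gives −2p − 12(1−p) = −6p + 6(1−p), so p = 9/11.
Similarly Firm B's optimal q on r1 is 6/11, and the value is -2·(6/11) + (-6)·(5/11) = -42/11.

-42/11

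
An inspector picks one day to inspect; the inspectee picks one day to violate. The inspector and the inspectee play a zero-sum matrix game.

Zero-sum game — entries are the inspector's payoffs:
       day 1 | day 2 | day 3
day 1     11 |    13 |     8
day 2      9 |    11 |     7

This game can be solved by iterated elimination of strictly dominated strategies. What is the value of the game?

8

Column day 1 is strictly dominated by day 3 for the inspectee (8<11, 7<9); eliminate day 1.
Row day 2 is strictly dominated by row day 1 (13>11, 8>7); eliminate day 2.
Column day 2 is strictly dominated by day 3 for the inspectee (8<13); eliminate day 2.
Only (day 1, day 3) remains, with payoff 8.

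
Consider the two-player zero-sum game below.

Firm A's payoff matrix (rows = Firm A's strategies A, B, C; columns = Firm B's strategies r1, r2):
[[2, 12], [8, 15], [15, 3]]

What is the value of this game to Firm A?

201/19

Row A is strictly dominated by row B, so Firm A never plays it.
The remaining 2×2 game on (B, C) × (r1, r2) has no saddle point. Let Firm A play B with probability p; indifference gives 8p + 15(1−p) = 15p + 3(1−p), so p = 12/19.
Similarly Firm B's optimal q on r1 is 12/19, and the value is 8·(12/19) + (15)·(7/19) = 201/19.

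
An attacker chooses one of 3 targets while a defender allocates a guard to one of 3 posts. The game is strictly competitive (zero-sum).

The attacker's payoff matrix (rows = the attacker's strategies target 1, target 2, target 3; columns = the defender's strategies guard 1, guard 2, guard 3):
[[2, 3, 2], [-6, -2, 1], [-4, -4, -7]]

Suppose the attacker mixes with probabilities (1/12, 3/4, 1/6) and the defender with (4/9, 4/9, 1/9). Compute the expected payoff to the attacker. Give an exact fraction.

Against (4/9, 4/9, 1/9), each row's expected payoff is target 1: 22/9; target 2: -31/9; target 3: -13/3.
Taking the (1/12, 3/4, 1/6)-weighted average: (1/12)·(22/9) + (3/4)·(-31/9) + (1/6)·(-13/3) = -335/108.

-335/108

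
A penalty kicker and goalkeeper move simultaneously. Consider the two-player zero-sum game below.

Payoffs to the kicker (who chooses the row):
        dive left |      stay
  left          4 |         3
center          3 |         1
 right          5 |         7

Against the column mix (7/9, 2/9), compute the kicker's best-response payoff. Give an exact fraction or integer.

49/9

left: (4)·(7/9) + (3)·(2/9) = 34/9.
center: (3)·(7/9) + (1)·(2/9) = 23/9.
right: (5)·(7/9) + (7)·(2/9) = 49/9.
The best pure response is right with expected payoff 49/9.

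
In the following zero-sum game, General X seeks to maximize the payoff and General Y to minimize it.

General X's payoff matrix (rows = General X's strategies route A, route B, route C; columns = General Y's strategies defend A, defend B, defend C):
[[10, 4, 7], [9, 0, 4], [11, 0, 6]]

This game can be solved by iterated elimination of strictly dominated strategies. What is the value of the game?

Column defend C is strictly dominated by defend B for General Y (4<7, 0<4, 0<6); eliminate defend C.
Column defend A is strictly dominated by defend B for General Y (4<10, 0<9, 0<11); eliminate defend A.
Row route B is strictly dominated by row route A (4>0); eliminate route B.
Row route C is strictly dominated by row route A (4>0); eliminate route C.
Only (route A, defend B) remains, with payoff 4.

4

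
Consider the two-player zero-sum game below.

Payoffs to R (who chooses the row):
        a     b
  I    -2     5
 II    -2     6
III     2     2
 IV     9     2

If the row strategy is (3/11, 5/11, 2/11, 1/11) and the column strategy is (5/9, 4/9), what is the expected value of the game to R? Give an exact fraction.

21/11

Against (5/9, 4/9), each row's expected payoff is I: 10/9; II: 14/9; III: 2; IV: 53/9.
Taking the (3/11, 5/11, 2/11, 1/11)-weighted average: (3/11)·(10/9) + (5/11)·(14/9) + (2/11)·(2) + (1/11)·(53/9) = 21/11.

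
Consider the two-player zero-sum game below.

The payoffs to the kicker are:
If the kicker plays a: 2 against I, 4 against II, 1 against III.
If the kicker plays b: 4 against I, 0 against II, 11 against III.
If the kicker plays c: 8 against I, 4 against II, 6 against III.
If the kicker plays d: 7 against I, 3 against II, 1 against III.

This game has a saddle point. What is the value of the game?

Row minima: 1, 0, 4, 1 → the kicker's maximin is 4.
Column maxima: 8, 4, 11 → the goalkeeper's minimax is 4.
They coincide at (c, II), so the value is 4.

4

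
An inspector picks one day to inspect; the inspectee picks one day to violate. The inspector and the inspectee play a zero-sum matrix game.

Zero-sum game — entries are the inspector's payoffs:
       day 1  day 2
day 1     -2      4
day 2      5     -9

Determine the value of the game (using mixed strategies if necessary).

1/10

Row minima are -2 and -9, so the inspector's maximin is -2; column maxima are 5 and 4, so the inspectee's minimax is 4. These differ, so the equilibrium is in mixed strategies.
Let the inspector play day 1 with probability p. The inspectee is indifferent when −2p + 5(1−p) = 4p − 9(1−p), giving p = 7/10.
Let the inspectee play day 1 with probability q. The inspector is indifferent when −2q + 4(1−q) = 5q − 9(1−q), giving q = 13/20.
The value is -2·(13/20) + (4)·(7/20) = 1/10.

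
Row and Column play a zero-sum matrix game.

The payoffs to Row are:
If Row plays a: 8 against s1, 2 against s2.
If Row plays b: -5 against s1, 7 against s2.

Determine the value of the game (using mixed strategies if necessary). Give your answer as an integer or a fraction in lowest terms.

11/3

Row minima are 2 and -5, so Row's maximin is 2; column maxima are 8 and 7, so Column's minimax is 7. These differ, so the equilibrium is in mixed strategies.
Let Row play a with probability p. Column is indifferent when 8p − 5(1−p) = 2p + 7(1−p), giving p = 2/3.
Let Column play s1 with probability q. Row is indifferent when 8q + 2(1−q) = −5q + 7(1−q), giving q = 5/18.
The value is 8·(5/18) + (2)·(13/18) = 11/3.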